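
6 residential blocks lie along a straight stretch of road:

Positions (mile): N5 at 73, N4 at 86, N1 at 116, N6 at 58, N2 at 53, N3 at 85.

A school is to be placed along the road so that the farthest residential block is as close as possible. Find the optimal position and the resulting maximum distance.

The 1-center on a line is the midpoint of the two extreme points: leftmost at 53, rightmost at 116.
Optimal location = (53 + 116)/2 = 84.5; maximum distance = (116 − 53)/2 = 31.5.

location 84.5, max distance 31.5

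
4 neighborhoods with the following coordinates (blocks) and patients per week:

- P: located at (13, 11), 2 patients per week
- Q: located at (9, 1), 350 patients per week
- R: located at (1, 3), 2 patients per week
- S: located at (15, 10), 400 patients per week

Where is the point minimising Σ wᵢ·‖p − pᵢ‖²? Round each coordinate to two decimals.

(12.17, 5.81)

The minimiser of Σwᵢ‖p−pᵢ‖² is the weighted centroid p* = (Σwᵢpᵢ)/(Σwᵢ).
Σwᵢ = 754.
Σwᵢxᵢ = 2·13 + 350·9 + 2·1 + 400·15 = 9178.
Σwᵢyᵢ = 2·11 + 350·1 + 2·3 + 400·10 = 4378.
x* = 9178/754 = 12.17, y* = 4378/754 = 5.81.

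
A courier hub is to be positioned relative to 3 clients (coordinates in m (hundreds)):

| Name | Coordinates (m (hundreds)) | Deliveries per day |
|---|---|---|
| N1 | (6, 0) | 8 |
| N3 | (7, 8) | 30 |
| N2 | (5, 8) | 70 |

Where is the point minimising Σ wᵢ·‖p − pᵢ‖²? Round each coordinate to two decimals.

(5.63, 7.41)

The minimiser of Σwᵢ‖p−pᵢ‖² is the weighted centroid p* = (Σwᵢpᵢ)/(Σwᵢ).
Σwᵢ = 108.
Σwᵢxᵢ = 8·6 + 30·7 + 70·5 = 608.
Σwᵢyᵢ = 8·0 + 30·8 + 70·8 = 800.
x* = 608/108 = 5.63, y* = 800/108 = 7.41.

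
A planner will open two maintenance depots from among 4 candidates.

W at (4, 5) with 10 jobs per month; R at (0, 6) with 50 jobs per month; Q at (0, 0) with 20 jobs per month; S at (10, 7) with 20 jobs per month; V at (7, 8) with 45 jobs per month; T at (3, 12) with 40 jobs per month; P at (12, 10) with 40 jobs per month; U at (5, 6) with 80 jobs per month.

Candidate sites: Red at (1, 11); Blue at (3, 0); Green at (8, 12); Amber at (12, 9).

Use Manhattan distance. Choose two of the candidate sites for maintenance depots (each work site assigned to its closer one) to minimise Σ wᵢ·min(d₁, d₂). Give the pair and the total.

{Red, Amber}, total 1860

Evaluate every pair (each demand assigned to the nearer of the two):
  {Red, Amber}: total = 1860
  {Blue, Green}: total = 2015
  {Red, Green}: total = 2075
  {Blue, Amber}: total = 2080
  {Red, Blue}: total = 2325
  {Green, Amber}: total = 2475
Best pair: {Red, Amber} with total 1860.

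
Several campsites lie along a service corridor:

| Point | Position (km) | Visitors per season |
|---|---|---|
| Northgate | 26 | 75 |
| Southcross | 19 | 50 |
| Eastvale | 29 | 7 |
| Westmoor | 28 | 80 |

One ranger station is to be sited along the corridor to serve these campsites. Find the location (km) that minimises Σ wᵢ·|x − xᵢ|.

x = 26

For a sum of weighted absolute distances on a line, the optimum is the weighted median (not the mean). Total weight W = 212; half-weight = 106.
Sort by position and accumulate weight:
  km 19 (Southcross, w=50) → cum 50
  km 26 (Northgate, w=75) → cum 125  ≥ 106 → median here
  km 28 (Westmoor, w=80) → cum 205
  km 29 (Eastvale, w=7) → cum 212
Optimal location: km 26.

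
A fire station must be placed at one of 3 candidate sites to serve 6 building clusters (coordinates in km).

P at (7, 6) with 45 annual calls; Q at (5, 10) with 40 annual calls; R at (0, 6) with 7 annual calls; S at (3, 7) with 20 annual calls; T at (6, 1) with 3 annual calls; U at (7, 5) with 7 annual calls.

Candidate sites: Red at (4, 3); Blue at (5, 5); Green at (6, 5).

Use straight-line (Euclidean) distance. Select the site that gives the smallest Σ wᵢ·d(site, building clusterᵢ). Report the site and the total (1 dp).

Green, total 401.3 km

Total weighted distance at each candidate:
  Red (4, 3): total = 624.9
  Blue (5, 5): total = 419.3
  Green (6, 5): total = 401.3
Minimum is at Green with total 401.3 km.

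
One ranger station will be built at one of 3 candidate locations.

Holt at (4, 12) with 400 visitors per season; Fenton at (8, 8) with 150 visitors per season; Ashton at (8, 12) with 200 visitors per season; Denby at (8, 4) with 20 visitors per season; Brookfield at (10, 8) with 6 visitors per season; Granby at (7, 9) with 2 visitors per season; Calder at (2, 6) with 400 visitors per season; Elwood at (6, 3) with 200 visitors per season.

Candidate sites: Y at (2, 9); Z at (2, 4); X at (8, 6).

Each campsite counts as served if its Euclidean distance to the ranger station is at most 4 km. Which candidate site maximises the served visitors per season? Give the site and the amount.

Coverage radius r = 4 km; a point is covered iff (Δx)²+(Δy)² ≤ 4² = 16.
  Y (2, 9): covers {Holt, Calder} → 800
  Z (2, 4): covers {Calder} → 400
  X (8, 6): covers {Fenton, Denby, Brookfield, Granby, Elwood} → 378
Maximum coverage at Y: 800 visitors per season.

Y, covering 800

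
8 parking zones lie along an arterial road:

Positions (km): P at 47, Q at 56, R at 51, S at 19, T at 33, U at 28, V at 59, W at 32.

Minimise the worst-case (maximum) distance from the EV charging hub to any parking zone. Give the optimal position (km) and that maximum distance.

The 1-center on a line is the midpoint of the two extreme points: leftmost at 19, rightmost at 59.
Optimal location = (19 + 59)/2 = 39; maximum distance = (59 − 19)/2 = 20.

location 39, max distance 20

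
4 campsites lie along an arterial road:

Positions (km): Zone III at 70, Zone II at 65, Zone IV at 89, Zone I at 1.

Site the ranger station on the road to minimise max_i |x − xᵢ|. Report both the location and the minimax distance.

The 1-center on a line is the midpoint of the two extreme points: leftmost at 1, rightmost at 89.
Optimal location = (1 + 89)/2 = 45; maximum distance = (89 − 1)/2 = 44.

location 45, max distance 44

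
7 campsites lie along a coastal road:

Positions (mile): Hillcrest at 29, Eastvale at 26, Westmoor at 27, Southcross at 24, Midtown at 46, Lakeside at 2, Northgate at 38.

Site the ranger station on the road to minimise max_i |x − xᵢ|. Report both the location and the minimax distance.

location 24, max distance 22

The 1-center on a line is the midpoint of the two extreme points: leftmost at 2, rightmost at 46.
Optimal location = (2 + 46)/2 = 24; maximum distance = (46 − 2)/2 = 22.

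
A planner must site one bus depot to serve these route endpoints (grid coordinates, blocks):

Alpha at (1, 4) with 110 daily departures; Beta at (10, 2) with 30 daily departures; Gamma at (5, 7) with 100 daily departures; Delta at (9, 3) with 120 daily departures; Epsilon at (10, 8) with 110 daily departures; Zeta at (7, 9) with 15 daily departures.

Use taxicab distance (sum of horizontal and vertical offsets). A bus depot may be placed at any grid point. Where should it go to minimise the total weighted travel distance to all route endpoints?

(9, 4)

Manhattan distance separates: Σwᵢ(|x−xᵢ|+|y−yᵢ|) = Σwᵢ|x−xᵢ| + Σwᵢ|y−yᵢ|, so x and y are optimised independently as 1-D weighted medians.
Total weight W = 485; half = 242.5.
x-coordinate, sorted with cumulative weight:
  x=1 (Alpha, w=110) cum 110
  x=5 (Gamma, w=100) cum 210
  x=7 (Zeta, w=15) cum 225
  x=9 (Delta, w=120) cum 345  ← median
  x=10 (Beta, w=30) cum 375
  x=10 (Epsilon, w=110) cum 485
⇒ x* = 9
y-coordinate, sorted with cumulative weight:
  y=2 (Beta, w=30) cum 30
  y=3 (Delta, w=120) cum 150
  y=4 (Alpha, w=110) cum 260  ← median
  y=7 (Gamma, w=100) cum 360
  y=8 (Epsilon, w=110) cum 470
  y=9 (Zeta, w=15) cum 485
⇒ y* = 4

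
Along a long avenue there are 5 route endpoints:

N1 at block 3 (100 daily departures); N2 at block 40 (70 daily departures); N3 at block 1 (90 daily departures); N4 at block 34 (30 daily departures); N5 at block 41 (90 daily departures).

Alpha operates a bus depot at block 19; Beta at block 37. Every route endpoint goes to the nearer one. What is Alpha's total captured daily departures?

The indifferent point is the midpoint (19+37)/2 = 28; route endpoints left of it (closer to Alpha at 19) go to Alpha, those right go to Beta.
  N3 at 1 (w=90) → Alpha
  N1 at 3 (w=100) → Alpha
  N4 at 34 (w=30) → Beta
  N2 at 40 (w=70) → Beta
  N5 at 41 (w=90) → Beta
Alpha captures 190; Beta captures 190.

190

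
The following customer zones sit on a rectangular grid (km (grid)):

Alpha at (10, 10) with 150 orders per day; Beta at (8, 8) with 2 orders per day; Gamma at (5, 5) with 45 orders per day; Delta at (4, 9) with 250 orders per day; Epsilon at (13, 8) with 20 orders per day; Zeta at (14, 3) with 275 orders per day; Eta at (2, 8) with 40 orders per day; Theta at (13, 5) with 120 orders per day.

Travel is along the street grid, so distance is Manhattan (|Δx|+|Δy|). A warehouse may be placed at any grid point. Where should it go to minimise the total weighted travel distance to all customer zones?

(10, 8)

Manhattan distance separates: Σwᵢ(|x−xᵢ|+|y−yᵢ|) = Σwᵢ|x−xᵢ| + Σwᵢ|y−yᵢ|, so x and y are optimised independently as 1-D weighted medians.
Total weight W = 902; half = 451.
x-coordinate, sorted with cumulative weight:
  x=2 (Eta, w=40) cum 40
  x=4 (Delta, w=250) cum 290
  x=5 (Gamma, w=45) cum 335
  x=8 (Beta, w=2) cum 337
  x=10 (Alpha, w=150) cum 487  ← median
  x=13 (Epsilon, w=20) cum 507
  x=13 (Theta, w=120) cum 627
  x=14 (Zeta, w=275) cum 902
⇒ x* = 10
y-coordinate, sorted with cumulative weight:
  y=3 (Zeta, w=275) cum 275
  y=5 (Gamma, w=45) cum 320
  y=5 (Theta, w=120) cum 440
  y=8 (Beta, w=2) cum 442
  y=8 (Epsilon, w=20) cum 462  ← median
  y=8 (Eta, w=40) cum 502
  y=9 (Delta, w=250) cum 752
  y=10 (Alpha, w=150) cum 902
⇒ y* = 8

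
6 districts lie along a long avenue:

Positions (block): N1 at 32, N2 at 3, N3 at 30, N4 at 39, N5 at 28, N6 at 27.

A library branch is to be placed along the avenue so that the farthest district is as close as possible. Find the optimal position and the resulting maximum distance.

The 1-center on a line is the midpoint of the two extreme points: leftmost at 3, rightmost at 39.
Optimal location = (3 + 39)/2 = 21; maximum distance = (39 − 3)/2 = 18.

location 21, max distance 18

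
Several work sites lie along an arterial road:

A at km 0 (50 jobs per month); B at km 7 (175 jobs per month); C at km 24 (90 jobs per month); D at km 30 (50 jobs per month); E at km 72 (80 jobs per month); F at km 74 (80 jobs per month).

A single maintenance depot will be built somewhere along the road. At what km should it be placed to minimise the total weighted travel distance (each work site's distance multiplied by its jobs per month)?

x = 24

For a sum of weighted absolute distances on a line, the optimum is the weighted median (not the mean). Total weight W = 525; half-weight = 262.5.
Sort by position and accumulate weight:
  km 0 (A, w=50) → cum 50
  km 7 (B, w=175) → cum 225
  km 24 (C, w=90) → cum 315  ≥ 262.5 → median here
  km 30 (D, w=50) → cum 365
  km 72 (E, w=80) → cum 445
  km 74 (F, w=80) → cum 525
Optimal location: km 24.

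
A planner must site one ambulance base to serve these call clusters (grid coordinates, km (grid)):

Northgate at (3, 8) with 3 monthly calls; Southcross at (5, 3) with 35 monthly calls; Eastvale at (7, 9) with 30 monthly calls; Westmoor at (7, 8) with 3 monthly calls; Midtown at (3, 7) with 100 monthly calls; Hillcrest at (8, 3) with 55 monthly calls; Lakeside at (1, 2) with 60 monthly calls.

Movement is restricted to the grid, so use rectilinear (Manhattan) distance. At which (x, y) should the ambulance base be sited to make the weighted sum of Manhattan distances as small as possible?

(3, 3)

Manhattan distance separates: Σwᵢ(|x−xᵢ|+|y−yᵢ|) = Σwᵢ|x−xᵢ| + Σwᵢ|y−yᵢ|, so x and y are optimised independently as 1-D weighted medians.
Total weight W = 286; half = 143.
x-coordinate, sorted with cumulative weight:
  x=1 (Lakeside, w=60) cum 60
  x=3 (Northgate, w=3) cum 63
  x=3 (Midtown, w=100) cum 163  ← median
  x=5 (Southcross, w=35) cum 198
  x=7 (Eastvale, w=30) cum 228
  x=7 (Westmoor, w=3) cum 231
  x=8 (Hillcrest, w=55) cum 286
⇒ x* = 3
y-coordinate, sorted with cumulative weight:
  y=2 (Lakeside, w=60) cum 60
  y=3 (Southcross, w=35) cum 95
  y=3 (Hillcrest, w=55) cum 150  ← median
  y=7 (Midtown, w=100) cum 250
  y=8 (Northgate, w=3) cum 253
  y=8 (Westmoor, w=3) cum 256
  y=9 (Eastvale, w=30) cum 286
⇒ y* = 3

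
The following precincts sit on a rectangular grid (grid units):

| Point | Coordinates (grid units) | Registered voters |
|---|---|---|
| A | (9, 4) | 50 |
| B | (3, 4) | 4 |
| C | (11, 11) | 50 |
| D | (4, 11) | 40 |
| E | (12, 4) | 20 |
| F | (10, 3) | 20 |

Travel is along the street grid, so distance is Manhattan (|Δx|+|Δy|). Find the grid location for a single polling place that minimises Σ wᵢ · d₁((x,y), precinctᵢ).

Manhattan distance separates: Σwᵢ(|x−xᵢ|+|y−yᵢ|) = Σwᵢ|x−xᵢ| + Σwᵢ|y−yᵢ|, so x and y are optimised independently as 1-D weighted medians.
Total weight W = 184; half = 92.
x-coordinate, sorted with cumulative weight:
  x=3 (B, w=4) cum 4
  x=4 (D, w=40) cum 44
  x=9 (A, w=50) cum 94  ← median
  x=10 (F, w=20) cum 114
  x=11 (C, w=50) cum 164
  x=12 (E, w=20) cum 184
⇒ x* = 9
y-coordinate, sorted with cumulative weight:
  y=3 (F, w=20) cum 20
  y=4 (A, w=50) cum 70
  y=4 (B, w=4) cum 74
  y=4 (E, w=20) cum 94  ← median
  y=11 (C, w=50) cum 144
  y=11 (D, w=40) cum 184
⇒ y* = 4

(9, 4)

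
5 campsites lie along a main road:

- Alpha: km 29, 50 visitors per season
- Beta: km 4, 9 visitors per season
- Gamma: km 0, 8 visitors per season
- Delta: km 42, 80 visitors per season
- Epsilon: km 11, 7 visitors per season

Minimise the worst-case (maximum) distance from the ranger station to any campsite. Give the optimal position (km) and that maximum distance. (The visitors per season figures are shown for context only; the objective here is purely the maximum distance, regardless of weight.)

The 1-center on a line is the midpoint of the two extreme points: leftmost at 0, rightmost at 42.
Optimal location = (0 + 42)/2 = 21; maximum distance = (42 − 0)/2 = 21.

location 21, max distance 21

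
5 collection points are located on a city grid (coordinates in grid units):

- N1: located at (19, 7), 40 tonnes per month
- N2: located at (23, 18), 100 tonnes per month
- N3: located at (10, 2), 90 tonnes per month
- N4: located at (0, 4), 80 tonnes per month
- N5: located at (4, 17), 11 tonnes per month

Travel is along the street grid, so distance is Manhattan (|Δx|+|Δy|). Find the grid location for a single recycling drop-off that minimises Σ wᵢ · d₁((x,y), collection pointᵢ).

(10, 4)

Manhattan distance separates: Σwᵢ(|x−xᵢ|+|y−yᵢ|) = Σwᵢ|x−xᵢ| + Σwᵢ|y−yᵢ|, so x and y are optimised independently as 1-D weighted medians.
Total weight W = 321; half = 160.5.
x-coordinate, sorted with cumulative weight:
  x=0 (N4, w=80) cum 80
  x=4 (N5, w=11) cum 91
  x=10 (N3, w=90) cum 181  ← median
  x=19 (N1, w=40) cum 221
  x=23 (N2, w=100) cum 321
⇒ x* = 10
y-coordinate, sorted with cumulative weight:
  y=2 (N3, w=90) cum 90
  y=4 (N4, w=80) cum 170  ← median
  y=7 (N1, w=40) cum 210
  y=17 (N5, w=11) cum 221
  y=18 (N2, w=100) cum 321
⇒ y* = 4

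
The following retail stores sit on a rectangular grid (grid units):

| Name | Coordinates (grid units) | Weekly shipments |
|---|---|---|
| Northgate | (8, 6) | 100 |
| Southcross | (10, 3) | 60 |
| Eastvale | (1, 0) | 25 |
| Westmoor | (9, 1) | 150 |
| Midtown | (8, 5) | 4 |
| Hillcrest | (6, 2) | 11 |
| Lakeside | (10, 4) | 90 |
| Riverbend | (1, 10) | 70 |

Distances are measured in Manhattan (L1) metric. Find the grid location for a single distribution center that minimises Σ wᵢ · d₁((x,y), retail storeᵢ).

(9, 4)

Manhattan distance separates: Σwᵢ(|x−xᵢ|+|y−yᵢ|) = Σwᵢ|x−xᵢ| + Σwᵢ|y−yᵢ|, so x and y are optimised independently as 1-D weighted medians.
Total weight W = 510; half = 255.
x-coordinate, sorted with cumulative weight:
  x=1 (Eastvale, w=25) cum 25
  x=1 (Riverbend, w=70) cum 95
  x=6 (Hillcrest, w=11) cum 106
  x=8 (Northgate, w=100) cum 206
  x=8 (Midtown, w=4) cum 210
  x=9 (Westmoor, w=150) cum 360  ← median
  x=10 (Southcross, w=60) cum 420
  x=10 (Lakeside, w=90) cum 510
⇒ x* = 9
y-coordinate, sorted with cumulative weight:
  y=0 (Eastvale, w=25) cum 25
  y=1 (Westmoor, w=150) cum 175
  y=2 (Hillcrest, w=11) cum 186
  y=3 (Southcross, w=60) cum 246
  y=4 (Lakeside, w=90) cum 336  ← median
  y=5 (Midtown, w=4) cum 340
  y=6 (Northgate, w=100) cum 440
  y=10 (Riverbend, w=70) cum 510
⇒ y* = 4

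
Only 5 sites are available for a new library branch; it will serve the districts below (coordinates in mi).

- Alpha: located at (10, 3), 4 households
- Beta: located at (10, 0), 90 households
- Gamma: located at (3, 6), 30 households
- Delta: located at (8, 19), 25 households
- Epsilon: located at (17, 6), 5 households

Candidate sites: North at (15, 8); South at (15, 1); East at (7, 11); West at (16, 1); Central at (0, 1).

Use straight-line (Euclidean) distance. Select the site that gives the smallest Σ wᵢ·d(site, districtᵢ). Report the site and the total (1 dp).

South, total 1380.2 mi

Total weighted distance at each candidate:
  North (15, 8): total = 1582.4
  South (15, 1): total = 1380.2
  East (7, 11): total = 1509.9
  West (16, 1): total = 1508.5
  Central (0, 1): total = 1701.3
Minimum is at South with total 1380.2 mi.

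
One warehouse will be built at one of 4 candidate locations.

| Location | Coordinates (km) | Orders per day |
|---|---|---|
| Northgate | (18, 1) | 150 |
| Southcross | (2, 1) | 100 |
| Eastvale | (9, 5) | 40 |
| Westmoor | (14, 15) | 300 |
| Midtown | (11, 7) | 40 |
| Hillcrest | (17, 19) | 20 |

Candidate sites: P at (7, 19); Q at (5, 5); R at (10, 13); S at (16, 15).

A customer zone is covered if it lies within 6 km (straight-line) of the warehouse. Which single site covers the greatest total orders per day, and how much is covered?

Coverage radius r = 6 km; a point is covered iff (Δx)²+(Δy)² ≤ 6² = 36.
  P (7, 19): covers {none} → 0
  Q (5, 5): covers {Southcross, Eastvale} → 140
  R (10, 13): covers {Westmoor} → 300
  S (16, 15): covers {Westmoor, Hillcrest} → 320
Maximum coverage at S: 320 orders per day.

S, covering 320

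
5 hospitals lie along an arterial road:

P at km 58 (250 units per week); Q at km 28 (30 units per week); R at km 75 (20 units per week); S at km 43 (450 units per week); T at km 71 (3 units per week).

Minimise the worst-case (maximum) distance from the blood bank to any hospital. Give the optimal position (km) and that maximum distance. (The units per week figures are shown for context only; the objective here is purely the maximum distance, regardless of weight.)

The 1-center on a line is the midpoint of the two extreme points: leftmost at 28, rightmost at 75.
Optimal location = (28 + 75)/2 = 51.5; maximum distance = (75 − 28)/2 = 23.5.

location 51.5, max distance 23.5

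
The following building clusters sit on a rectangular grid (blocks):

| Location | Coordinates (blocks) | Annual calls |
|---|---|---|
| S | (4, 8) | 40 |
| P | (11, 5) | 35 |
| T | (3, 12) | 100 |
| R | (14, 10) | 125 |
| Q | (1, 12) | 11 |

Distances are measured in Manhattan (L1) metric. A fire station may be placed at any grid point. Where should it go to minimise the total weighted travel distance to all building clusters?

(11, 10)

Manhattan distance separates: Σwᵢ(|x−xᵢ|+|y−yᵢ|) = Σwᵢ|x−xᵢ| + Σwᵢ|y−yᵢ|, so x and y are optimised independently as 1-D weighted medians.
Total weight W = 311; half = 155.5.
x-coordinate, sorted with cumulative weight:
  x=1 (Q, w=11) cum 11
  x=3 (T, w=100) cum 111
  x=4 (S, w=40) cum 151
  x=11 (P, w=35) cum 186  ← median
  x=14 (R, w=125) cum 311
⇒ x* = 11
y-coordinate, sorted with cumulative weight:
  y=5 (P, w=35) cum 35
  y=8 (S, w=40) cum 75
  y=10 (R, w=125) cum 200  ← median
  y=12 (T, w=100) cum 300
  y=12 (Q, w=11) cum 311
⇒ y* = 10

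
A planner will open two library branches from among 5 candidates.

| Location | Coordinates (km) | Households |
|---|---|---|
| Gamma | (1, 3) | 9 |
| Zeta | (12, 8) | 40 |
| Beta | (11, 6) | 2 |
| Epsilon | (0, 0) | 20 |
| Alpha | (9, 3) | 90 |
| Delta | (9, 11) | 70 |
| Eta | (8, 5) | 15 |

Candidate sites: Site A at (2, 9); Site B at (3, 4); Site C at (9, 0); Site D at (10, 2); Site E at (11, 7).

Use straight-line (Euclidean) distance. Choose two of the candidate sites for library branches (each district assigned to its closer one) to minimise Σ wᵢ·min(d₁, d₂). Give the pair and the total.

{Site D, Site E}, total 838.4

Evaluate every pair (each demand assigned to the nearer of the two):
  {Site D, Site E}: total = 838.4
  {Site B, Site E}: total = 948.3
  {Site C, Site E}: total = 952.6
  {Site A, Site E}: total = 1067.3
  {Site A, Site D}: total = 1191.3
  {Site B, Site D}: total = 1196.6
  {Site C, Site D}: total = 1333.4
  {Site A, Site C}: total = 1445.2
  {Site B, Site C}: total = 1466.4
  {Site A, Site B}: total = 1664.1
Best pair: {Site D, Site E} with total 838.4.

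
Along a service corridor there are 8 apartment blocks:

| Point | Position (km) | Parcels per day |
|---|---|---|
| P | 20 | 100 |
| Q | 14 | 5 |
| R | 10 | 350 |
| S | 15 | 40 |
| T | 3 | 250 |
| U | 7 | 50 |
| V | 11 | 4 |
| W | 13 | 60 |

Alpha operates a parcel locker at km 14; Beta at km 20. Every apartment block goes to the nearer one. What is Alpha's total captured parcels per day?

The indifferent point is the midpoint (14+20)/2 = 17; apartment blocks left of it (closer to Alpha at 14) go to Alpha, those right go to Beta.
  T at 3 (w=250) → Alpha
  U at 7 (w=50) → Alpha
  R at 10 (w=350) → Alpha
  V at 11 (w=4) → Alpha
  W at 13 (w=60) → Alpha
  Q at 14 (w=5) → Alpha
  S at 15 (w=40) → Alpha
  P at 20 (w=100) → Beta
Alpha captures 759; Beta captures 100.

759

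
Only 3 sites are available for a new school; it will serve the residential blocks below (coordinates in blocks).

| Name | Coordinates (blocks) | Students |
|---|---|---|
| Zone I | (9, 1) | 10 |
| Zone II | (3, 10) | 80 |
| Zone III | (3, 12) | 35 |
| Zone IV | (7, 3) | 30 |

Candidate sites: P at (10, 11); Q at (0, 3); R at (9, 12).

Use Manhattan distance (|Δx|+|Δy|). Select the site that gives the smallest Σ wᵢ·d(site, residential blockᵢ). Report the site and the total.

Total weighted distance at each candidate:
  P (10, 11): total = 1360
  Q (0, 3): total = 1540
  R (9, 12): total = 1290
Minimum is at R with total 1290 blocks.

R, total 1290 blocks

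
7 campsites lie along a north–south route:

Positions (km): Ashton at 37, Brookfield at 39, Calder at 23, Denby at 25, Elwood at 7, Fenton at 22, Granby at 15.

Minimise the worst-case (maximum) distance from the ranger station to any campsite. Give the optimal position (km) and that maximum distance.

The 1-center on a line is the midpoint of the two extreme points: leftmost at 7, rightmost at 39.
Optimal location = (7 + 39)/2 = 23; maximum distance = (39 − 7)/2 = 16.

location 23, max distance 16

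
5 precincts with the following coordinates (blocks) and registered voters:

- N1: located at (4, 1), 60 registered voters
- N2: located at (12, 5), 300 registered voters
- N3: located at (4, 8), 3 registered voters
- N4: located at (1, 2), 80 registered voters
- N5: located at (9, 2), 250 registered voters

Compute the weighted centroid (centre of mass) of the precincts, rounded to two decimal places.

The minimiser of Σwᵢ‖p−pᵢ‖² is the weighted centroid p* = (Σwᵢpᵢ)/(Σwᵢ).
Σwᵢ = 693.
Σwᵢxᵢ = 60·4 + 300·12 + 3·4 + 80·1 + 250·9 = 6182.
Σwᵢyᵢ = 60·1 + 300·5 + 3·8 + 80·2 + 250·2 = 2244.
x* = 6182/693 = 8.92, y* = 2244/693 = 3.24.

(8.92, 3.24)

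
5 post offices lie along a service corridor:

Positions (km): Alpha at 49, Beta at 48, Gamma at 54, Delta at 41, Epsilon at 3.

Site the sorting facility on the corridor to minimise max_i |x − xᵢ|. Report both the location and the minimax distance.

The 1-center on a line is the midpoint of the two extreme points: leftmost at 3, rightmost at 54.
Optimal location = (3 + 54)/2 = 28.5; maximum distance = (54 − 3)/2 = 25.5.

location 28.5, max distance 25.5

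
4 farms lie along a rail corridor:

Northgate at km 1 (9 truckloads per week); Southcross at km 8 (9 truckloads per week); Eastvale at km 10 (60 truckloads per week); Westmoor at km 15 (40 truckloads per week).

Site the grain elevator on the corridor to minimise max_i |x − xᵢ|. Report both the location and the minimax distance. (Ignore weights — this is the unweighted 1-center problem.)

The 1-center on a line is the midpoint of the two extreme points: leftmost at 1, rightmost at 15.
Optimal location = (1 + 15)/2 = 8; maximum distance = (15 − 1)/2 = 7.

location 8, max distance 7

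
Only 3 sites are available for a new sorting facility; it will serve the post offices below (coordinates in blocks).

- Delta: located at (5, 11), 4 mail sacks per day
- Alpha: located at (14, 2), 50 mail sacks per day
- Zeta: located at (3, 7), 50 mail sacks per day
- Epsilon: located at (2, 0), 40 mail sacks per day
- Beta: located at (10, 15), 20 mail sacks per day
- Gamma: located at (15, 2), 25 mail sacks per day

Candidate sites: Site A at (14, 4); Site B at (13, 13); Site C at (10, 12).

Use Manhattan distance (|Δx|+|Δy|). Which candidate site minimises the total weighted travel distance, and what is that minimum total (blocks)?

Total weighted distance at each candidate:
  Site A (14, 4): total = 1879
  Site B (13, 13): total = 2825
  Site C (10, 12): total = 2559
Minimum is at Site A with total 1879 blocks.

Site A, total 1879 blocks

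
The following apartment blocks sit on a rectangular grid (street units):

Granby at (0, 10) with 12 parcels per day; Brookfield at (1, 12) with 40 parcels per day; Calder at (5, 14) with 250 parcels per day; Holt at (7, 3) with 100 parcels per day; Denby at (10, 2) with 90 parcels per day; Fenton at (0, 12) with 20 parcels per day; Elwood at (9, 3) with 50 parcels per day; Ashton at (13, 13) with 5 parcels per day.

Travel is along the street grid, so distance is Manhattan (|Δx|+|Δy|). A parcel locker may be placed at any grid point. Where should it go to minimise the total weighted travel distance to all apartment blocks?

Manhattan distance separates: Σwᵢ(|x−xᵢ|+|y−yᵢ|) = Σwᵢ|x−xᵢ| + Σwᵢ|y−yᵢ|, so x and y are optimised independently as 1-D weighted medians.
Total weight W = 567; half = 283.5.
x-coordinate, sorted with cumulative weight:
  x=0 (Granby, w=12) cum 12
  x=0 (Fenton, w=20) cum 32
  x=1 (Brookfield, w=40) cum 72
  x=5 (Calder, w=250) cum 322  ← median
  x=7 (Holt, w=100) cum 422
  x=9 (Elwood, w=50) cum 472
  x=10 (Denby, w=90) cum 562
  x=13 (Ashton, w=5) cum 567
⇒ x* = 5
y-coordinate, sorted with cumulative weight:
  y=2 (Denby, w=90) cum 90
  y=3 (Holt, w=100) cum 190
  y=3 (Elwood, w=50) cum 240
  y=10 (Granby, w=12) cum 252
  y=12 (Brookfield, w=40) cum 292  ← median
  y=12 (Fenton, w=20) cum 312
  y=13 (Ashton, w=5) cum 317
  y=14 (Calder, w=250) cum 567
⇒ y* = 12

(5, 12)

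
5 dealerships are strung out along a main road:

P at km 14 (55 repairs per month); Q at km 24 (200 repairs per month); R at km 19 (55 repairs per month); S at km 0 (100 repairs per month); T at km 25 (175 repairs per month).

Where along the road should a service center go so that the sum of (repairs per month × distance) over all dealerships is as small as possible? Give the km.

For a sum of weighted absolute distances on a line, the optimum is the weighted median (not the mean). Total weight W = 585; half-weight = 292.5.
Sort by position and accumulate weight:
  km 0 (S, w=100) → cum 100
  km 14 (P, w=55) → cum 155
  km 19 (R, w=55) → cum 210
  km 24 (Q, w=200) → cum 410  ≥ 292.5 → median here
  km 25 (T, w=175) → cum 585
Optimal location: km 24.

x = 24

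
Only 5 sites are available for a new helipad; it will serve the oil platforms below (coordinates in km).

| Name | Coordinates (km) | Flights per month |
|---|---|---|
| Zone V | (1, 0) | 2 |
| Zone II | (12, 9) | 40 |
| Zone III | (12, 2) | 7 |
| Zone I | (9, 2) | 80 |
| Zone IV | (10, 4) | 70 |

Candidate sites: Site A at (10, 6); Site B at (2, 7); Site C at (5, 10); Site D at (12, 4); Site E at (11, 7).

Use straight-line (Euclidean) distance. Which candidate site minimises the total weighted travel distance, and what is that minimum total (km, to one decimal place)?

Total weighted distance at each candidate:
  Site A (10, 6): total = 667.0
  Site B (2, 7): total = 1786.6
  Site C (5, 10): total = 1641.1
  Site D (12, 4): total = 665.9
  Site E (11, 7): total = 801.7
Minimum is at Site D with total 665.9 km.

Site D, total 665.9 km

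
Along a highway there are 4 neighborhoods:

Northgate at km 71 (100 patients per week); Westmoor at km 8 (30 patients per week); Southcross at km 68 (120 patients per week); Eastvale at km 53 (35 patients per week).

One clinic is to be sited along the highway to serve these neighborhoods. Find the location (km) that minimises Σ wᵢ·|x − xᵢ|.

For a sum of weighted absolute distances on a line, the optimum is the weighted median (not the mean). Total weight W = 285; half-weight = 142.5.
Sort by position and accumulate weight:
  km 8 (Westmoor, w=30) → cum 30
  km 53 (Eastvale, w=35) → cum 65
  km 68 (Southcross, w=120) → cum 185  ≥ 142.5 → median here
  km 71 (Northgate, w=100) → cum 285
Optimal location: km 68.

x = 68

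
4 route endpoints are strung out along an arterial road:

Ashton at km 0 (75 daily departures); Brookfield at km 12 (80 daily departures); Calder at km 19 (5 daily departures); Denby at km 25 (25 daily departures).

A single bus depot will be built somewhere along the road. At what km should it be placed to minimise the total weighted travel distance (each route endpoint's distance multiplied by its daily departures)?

For a sum of weighted absolute distances on a line, the optimum is the weighted median (not the mean). Total weight W = 185; half-weight = 92.5.
Sort by position and accumulate weight:
  km 0 (Ashton, w=75) → cum 75
  km 12 (Brookfield, w=80) → cum 155  ≥ 92.5 → median here
  km 19 (Calder, w=5) → cum 160
  km 25 (Denby, w=25) → cum 185
Optimal location: km 12.

x = 12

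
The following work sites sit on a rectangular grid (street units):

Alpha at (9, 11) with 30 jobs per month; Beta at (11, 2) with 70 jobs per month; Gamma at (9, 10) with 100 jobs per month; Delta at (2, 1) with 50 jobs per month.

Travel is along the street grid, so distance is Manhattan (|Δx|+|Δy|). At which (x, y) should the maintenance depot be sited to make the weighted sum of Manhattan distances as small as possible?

Manhattan distance separates: Σwᵢ(|x−xᵢ|+|y−yᵢ|) = Σwᵢ|x−xᵢ| + Σwᵢ|y−yᵢ|, so x and y are optimised independently as 1-D weighted medians.
Total weight W = 250; half = 125.
x-coordinate, sorted with cumulative weight:
  x=2 (Delta, w=50) cum 50
  x=9 (Alpha, w=30) cum 80
  x=9 (Gamma, w=100) cum 180  ← median
  x=11 (Beta, w=70) cum 250
⇒ x* = 9
y-coordinate, sorted with cumulative weight:
  y=1 (Delta, w=50) cum 50
  y=2 (Beta, w=70) cum 120
  y=10 (Gamma, w=100) cum 220  ← median
  y=11 (Alpha, w=30) cum 250
⇒ y* = 10

(9, 10)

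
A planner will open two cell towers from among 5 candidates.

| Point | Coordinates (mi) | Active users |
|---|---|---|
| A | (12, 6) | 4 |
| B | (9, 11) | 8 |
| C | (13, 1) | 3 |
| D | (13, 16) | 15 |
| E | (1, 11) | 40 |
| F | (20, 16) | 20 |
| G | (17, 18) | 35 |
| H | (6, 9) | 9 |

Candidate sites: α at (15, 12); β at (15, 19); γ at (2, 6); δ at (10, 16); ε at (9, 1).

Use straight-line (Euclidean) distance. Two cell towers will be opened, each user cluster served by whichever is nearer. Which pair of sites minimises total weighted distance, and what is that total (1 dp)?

Evaluate every pair (each demand assigned to the nearer of the two):
  {β, γ}: total = 643.0
  {α, γ}: total = 774.5
  {β, δ}: total = 851.7
  {γ, δ}: total = 865.8
  {β, ε}: total = 953.4
  {α, δ}: total = 980.0
  {α, β}: total = 1004.8
  {δ, ε}: total = 1060.3
  {α, ε}: total = 1089.6
  {γ, ε}: total = 1605.7
Best pair: {β, γ} with total 643.0.

{β, γ}, total 643.0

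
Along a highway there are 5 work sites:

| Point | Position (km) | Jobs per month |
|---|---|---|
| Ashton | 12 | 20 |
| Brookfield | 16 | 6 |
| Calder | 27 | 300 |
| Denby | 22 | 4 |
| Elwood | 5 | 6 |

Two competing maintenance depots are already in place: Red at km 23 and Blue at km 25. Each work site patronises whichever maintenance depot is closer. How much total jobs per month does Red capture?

The indifferent point is the midpoint (23+25)/2 = 24; work sites left of it (closer to Red at 23) go to Red, those right go to Blue.
  Elwood at 5 (w=6) → Red
  Ashton at 12 (w=20) → Red
  Brookfield at 16 (w=6) → Red
  Denby at 22 (w=4) → Red
  Calder at 27 (w=300) → Blue
Red captures 36; Blue captures 300.

36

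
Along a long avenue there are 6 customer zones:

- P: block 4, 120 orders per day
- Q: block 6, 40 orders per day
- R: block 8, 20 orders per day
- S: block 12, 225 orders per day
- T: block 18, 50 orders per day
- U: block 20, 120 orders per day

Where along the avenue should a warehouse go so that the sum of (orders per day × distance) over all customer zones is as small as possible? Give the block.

x = 12

For a sum of weighted absolute distances on a line, the optimum is the weighted median (not the mean). Total weight W = 575; half-weight = 287.5.
Sort by position and accumulate weight:
  block 4 (P, w=120) → cum 120
  block 6 (Q, w=40) → cum 160
  block 8 (R, w=20) → cum 180
  block 12 (S, w=225) → cum 405  ≥ 287.5 → median here
  block 18 (T, w=50) → cum 455
  block 20 (U, w=120) → cum 575
Optimal location: block 12.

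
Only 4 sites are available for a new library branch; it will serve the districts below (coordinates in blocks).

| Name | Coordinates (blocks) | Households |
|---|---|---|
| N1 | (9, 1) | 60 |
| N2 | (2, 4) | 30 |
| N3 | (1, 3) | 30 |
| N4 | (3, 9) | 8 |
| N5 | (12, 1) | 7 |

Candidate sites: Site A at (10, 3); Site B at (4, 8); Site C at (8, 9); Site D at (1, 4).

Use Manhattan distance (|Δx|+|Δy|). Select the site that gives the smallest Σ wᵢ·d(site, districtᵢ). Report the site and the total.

Site A, total 852 blocks

Total weighted distance at each candidate:
  Site A (10, 3): total = 852
  Site B (4, 8): total = 1261
  Site C (8, 9): total = 1384
  Site D (1, 4): total = 874
Minimum is at Site A with total 852 blocks.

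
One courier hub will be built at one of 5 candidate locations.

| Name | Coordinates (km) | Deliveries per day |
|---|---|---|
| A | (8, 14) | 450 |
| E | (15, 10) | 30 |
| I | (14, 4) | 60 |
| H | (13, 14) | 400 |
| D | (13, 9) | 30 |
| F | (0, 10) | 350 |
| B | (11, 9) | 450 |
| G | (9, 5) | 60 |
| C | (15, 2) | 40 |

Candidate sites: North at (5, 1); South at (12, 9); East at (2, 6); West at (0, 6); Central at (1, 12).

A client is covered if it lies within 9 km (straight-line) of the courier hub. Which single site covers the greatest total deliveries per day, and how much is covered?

South, covering 1520

Coverage radius r = 9 km; a point is covered iff (Δx)²+(Δy)² ≤ 9² = 81.
  North (5, 1): covers {G} → 60
  South (12, 9): covers {A, E, I, H, D, B, G, C} → 1520
  East (2, 6): covers {F, G} → 410
  West (0, 6): covers {F} → 350
  Central (1, 12): covers {A, F} → 800
Maximum coverage at South: 1520 deliveries per day.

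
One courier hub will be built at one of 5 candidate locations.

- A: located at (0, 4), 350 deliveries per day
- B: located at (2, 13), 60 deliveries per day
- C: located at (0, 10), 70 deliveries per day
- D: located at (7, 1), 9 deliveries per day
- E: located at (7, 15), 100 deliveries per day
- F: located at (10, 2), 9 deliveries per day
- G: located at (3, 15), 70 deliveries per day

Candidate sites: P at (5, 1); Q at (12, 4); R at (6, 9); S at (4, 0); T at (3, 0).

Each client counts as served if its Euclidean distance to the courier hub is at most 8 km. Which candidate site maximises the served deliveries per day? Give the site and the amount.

R, covering 650

Coverage radius r = 8 km; a point is covered iff (Δx)²+(Δy)² ≤ 8² = 64.
  P (5, 1): covers {A, D, F} → 368
  Q (12, 4): covers {D, F} → 18
  R (6, 9): covers {A, B, C, E, G} → 650
  S (4, 0): covers {A, D, F} → 368
  T (3, 0): covers {A, D, F} → 368
Maximum coverage at R: 650 deliveries per day.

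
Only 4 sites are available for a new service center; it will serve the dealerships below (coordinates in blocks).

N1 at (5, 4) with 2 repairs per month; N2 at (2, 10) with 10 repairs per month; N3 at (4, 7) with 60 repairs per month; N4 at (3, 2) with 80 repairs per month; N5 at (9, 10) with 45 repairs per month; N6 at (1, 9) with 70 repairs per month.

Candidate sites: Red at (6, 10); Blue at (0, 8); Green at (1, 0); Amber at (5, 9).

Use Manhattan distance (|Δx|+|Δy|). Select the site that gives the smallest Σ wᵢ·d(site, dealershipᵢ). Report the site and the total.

Amber, total 1455 blocks

Total weighted distance at each candidate:
  Red (6, 10): total = 1789
  Blue (0, 8): total = 1713
  Green (1, 0): total = 2486
  Amber (5, 9): total = 1455
Minimum is at Amber with total 1455 blocks.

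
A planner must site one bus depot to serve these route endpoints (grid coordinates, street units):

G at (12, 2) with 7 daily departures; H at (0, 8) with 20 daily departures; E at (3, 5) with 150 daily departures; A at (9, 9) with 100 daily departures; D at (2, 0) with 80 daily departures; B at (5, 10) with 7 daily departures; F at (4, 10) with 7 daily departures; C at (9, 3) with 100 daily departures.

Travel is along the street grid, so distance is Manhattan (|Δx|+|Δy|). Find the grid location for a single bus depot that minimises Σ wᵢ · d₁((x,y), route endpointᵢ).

Manhattan distance separates: Σwᵢ(|x−xᵢ|+|y−yᵢ|) = Σwᵢ|x−xᵢ| + Σwᵢ|y−yᵢ|, so x and y are optimised independently as 1-D weighted medians.
Total weight W = 471; half = 235.5.
x-coordinate, sorted with cumulative weight:
  x=0 (H, w=20) cum 20
  x=2 (D, w=80) cum 100
  x=3 (E, w=150) cum 250  ← median
  x=4 (F, w=7) cum 257
  x=5 (B, w=7) cum 264
  x=9 (A, w=100) cum 364
  x=9 (C, w=100) cum 464
  x=12 (G, w=7) cum 471
⇒ x* = 3
y-coordinate, sorted with cumulative weight:
  y=0 (D, w=80) cum 80
  y=2 (G, w=7) cum 87
  y=3 (C, w=100) cum 187
  y=5 (E, w=150) cum 337  ← median
  y=8 (H, w=20) cum 357
  y=9 (A, w=100) cum 457
  y=10 (B, w=7) cum 464
  y=10 (F, w=7) cum 471
⇒ y* = 5

(3, 5)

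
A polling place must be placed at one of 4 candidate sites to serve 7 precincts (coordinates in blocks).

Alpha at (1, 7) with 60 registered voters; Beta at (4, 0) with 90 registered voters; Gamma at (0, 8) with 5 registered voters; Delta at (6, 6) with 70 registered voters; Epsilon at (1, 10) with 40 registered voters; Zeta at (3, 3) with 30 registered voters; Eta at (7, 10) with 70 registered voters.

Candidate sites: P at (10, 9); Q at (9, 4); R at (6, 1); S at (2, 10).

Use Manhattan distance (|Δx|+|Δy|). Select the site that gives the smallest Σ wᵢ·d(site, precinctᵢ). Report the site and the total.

Total weighted distance at each candidate:
  P (10, 9): total = 3625
  Q (9, 4): total = 3215
  R (6, 1): total = 2755
  S (2, 10): total = 2530
Minimum is at S with total 2530 blocks.

S, total 2530 blocks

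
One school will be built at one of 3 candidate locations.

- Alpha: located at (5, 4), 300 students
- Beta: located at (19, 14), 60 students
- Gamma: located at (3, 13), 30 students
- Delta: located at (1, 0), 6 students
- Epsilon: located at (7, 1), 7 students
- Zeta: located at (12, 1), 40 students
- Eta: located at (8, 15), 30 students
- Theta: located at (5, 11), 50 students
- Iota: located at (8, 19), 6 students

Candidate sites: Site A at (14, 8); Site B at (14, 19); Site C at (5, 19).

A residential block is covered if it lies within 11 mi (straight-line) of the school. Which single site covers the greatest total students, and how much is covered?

Site A, covering 487

Coverage radius r = 11 mi; a point is covered iff (Δx)²+(Δy)² ≤ 11² = 121.
  Site A (14, 8): covers {Alpha, Beta, Epsilon, Zeta, Eta, Theta} → 487
  Site B (14, 19): covers {Beta, Eta, Iota} → 96
  Site C (5, 19): covers {Gamma, Eta, Theta, Iota} → 116
Maximum coverage at Site A: 487 students.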